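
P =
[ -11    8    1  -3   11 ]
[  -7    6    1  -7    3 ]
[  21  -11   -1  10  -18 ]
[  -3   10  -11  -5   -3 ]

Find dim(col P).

4

Row reduce to echelon form.
R2 ← R2 − (7/11)·R1: [0, 10/11, 4/11, -56/11, -4]
R3 ← R3 + (21/11)·R1: [0, 47/11, 10/11, 47/11, 3]
R4 ← R4 − (3/11)·R1: [0, 86/11, -124/11, -46/11, -6]
R3 ← R3 − (47/10)·R2: [0, 0, -4/5, 141/5, 109/5]
R4 ← R4 − (43/5)·R2: [0, 0, -72/5, 198/5, 142/5]
R4 ← R4 − (18)·R3: [0, 0, 0, -468, -364]
Echelon form has 4 nonzero rows, so rank(P) = 4.
The column space has dimension equal to the rank: 4.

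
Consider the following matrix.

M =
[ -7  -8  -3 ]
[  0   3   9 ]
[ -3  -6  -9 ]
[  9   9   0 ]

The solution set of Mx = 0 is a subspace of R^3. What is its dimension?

1

Row reduce to echelon form.
R3 ← R3 − (3/7)·R1: [0, -18/7, -54/7]
R4 ← R4 + (9/7)·R1: [0, -9/7, -27/7]
R3 ← R3 + (6/7)·R2: [0, 0, 0]
R4 ← R4 + (3/7)·R2: [0, 0, 0]
2 nonzero rows, so rank(M) = 2.
M has 3 columns; by rank–nullity, nullity = 3 − 2 = 1.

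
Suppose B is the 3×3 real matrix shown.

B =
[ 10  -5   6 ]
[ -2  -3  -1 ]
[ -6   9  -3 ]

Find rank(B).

Row reduce to echelon form.
R2 ← R2 + (1/5)·R1: [0, -4, 1/5]
R3 ← R3 + (3/5)·R1: [0, 6, 3/5]
R3 ← R3 + (3/2)·R2: [0, 0, 9/10]
Echelon form has 3 nonzero rows, so rank(B) = 3.

3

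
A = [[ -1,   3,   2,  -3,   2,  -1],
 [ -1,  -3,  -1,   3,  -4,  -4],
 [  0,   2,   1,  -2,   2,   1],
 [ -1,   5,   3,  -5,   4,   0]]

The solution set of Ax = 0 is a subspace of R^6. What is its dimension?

4

Row reduce to echelon form.
R2 ← R2 − R1: [0, -6, -3, 6, -6, -3]
R4 ← R4 − R1: [0, 2, 1, -2, 2, 1]
R3 ← R3 + (1/3)·R2: [0, 0, 0, 0, 0, 0]
R4 ← R4 + (1/3)·R2: [0, 0, 0, 0, 0, 0]
2 nonzero rows, so rank(A) = 2.
A has 6 columns; by rank–nullity, nullity = 6 − 2 = 4.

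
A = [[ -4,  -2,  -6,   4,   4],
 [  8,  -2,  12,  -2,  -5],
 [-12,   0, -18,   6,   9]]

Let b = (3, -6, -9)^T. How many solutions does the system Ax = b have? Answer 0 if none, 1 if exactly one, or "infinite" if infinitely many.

0

Row reduce the augmented matrix [A | b].
R2 ← R2 + (2)·R1: [0, -6, 0, 6, 3, 0]
R3 ← R3 − (3)·R1: [0, 6, 0, -6, -3, -18]
R3 ← R3 + R2: [0, 0, 0, 0, 0, -18]
The echelon form has 3 nonzero rows; the last pivot sits in the augmented column, so rank(A) = 2 but rank([A|b]) = 3.
Since the ranks differ, the system is inconsistent.
It has no solutions.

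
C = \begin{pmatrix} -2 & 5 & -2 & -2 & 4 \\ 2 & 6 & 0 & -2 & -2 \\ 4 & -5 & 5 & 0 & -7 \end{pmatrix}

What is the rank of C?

3

Row reduce to echelon form.
R2 ← R2 + R1: [0, 11, -2, -4, 2]
R3 ← R3 + (2)·R1: [0, 5, 1, -4, 1]
R3 ← R3 − (5/11)·R2: [0, 0, 21/11, -24/11, 1/11]
Echelon form has 3 nonzero rows, so rank(C) = 3.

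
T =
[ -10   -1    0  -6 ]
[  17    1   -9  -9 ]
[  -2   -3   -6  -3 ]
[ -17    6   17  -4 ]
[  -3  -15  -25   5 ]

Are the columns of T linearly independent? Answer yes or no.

Row reduce T to echelon form.
R2 ← R2 + (17/10)·R1: [0, -7/10, -9, -96/5]
R3 ← R3 − (1/5)·R1: [0, -14/5, -6, -9/5]
R4 ← R4 − (17/10)·R1: [0, 77/10, 17, 31/5]
R5 ← R5 − (3/10)·R1: [0, -147/10, -25, 34/5]
R3 ← R3 − (4)·R2: [0, 0, 30, 75]
R4 ← R4 + (11)·R2: [0, 0, -82, -205]
R5 ← R5 − (21)·R2: [0, 0, 164, 410]
R4 ← R4 + (41/15)·R3: [0, 0, 0, 0]
R5 ← R5 − (82/15)·R3: [0, 0, 0, 0]
3 pivots among 4 columns.
Only 3 < 4 pivot columns, so the columns are linearly dependent.

no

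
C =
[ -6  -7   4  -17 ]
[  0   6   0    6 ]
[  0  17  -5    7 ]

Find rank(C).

Row reduce to echelon form.
R3 ← R3 − (17/6)·R2: [0, 0, -5, -10]
Echelon form has 3 nonzero rows, so rank(C) = 3.

3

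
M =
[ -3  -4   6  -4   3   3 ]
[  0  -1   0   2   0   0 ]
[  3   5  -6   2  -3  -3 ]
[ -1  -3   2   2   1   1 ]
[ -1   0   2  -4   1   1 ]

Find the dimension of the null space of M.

Row reduce to echelon form.
R3 ← R3 + R1: [0, 1, 0, -2, 0, 0]
R4 ← R4 − (1/3)·R1: [0, -5/3, 0, 10/3, 0, 0]
R5 ← R5 − (1/3)·R1: [0, 4/3, 0, -8/3, 0, 0]
R3 ← R3 + R2: [0, 0, 0, 0, 0, 0]
R4 ← R4 − (5/3)·R2: [0, 0, 0, 0, 0, 0]
R5 ← R5 + (4/3)·R2: [0, 0, 0, 0, 0, 0]
2 nonzero rows, so rank(M) = 2.
M has 6 columns; by rank–nullity, nullity = 6 − 2 = 4.

4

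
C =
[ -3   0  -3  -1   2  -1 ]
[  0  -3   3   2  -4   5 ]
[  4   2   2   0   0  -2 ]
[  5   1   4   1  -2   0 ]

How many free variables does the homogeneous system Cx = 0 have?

Row reduce to echelon form.
R3 ← R3 + (4/3)·R1: [0, 2, -2, -4/3, 8/3, -10/3]
R4 ← R4 + (5/3)·R1: [0, 1, -1, -2/3, 4/3, -5/3]
R3 ← R3 + (2/3)·R2: [0, 0, 0, 0, 0, 0]
R4 ← R4 + (1/3)·R2: [0, 0, 0, 0, 0, 0]
2 nonzero rows, so rank(C) = 2.
C has 6 columns; by rank–nullity, nullity = 6 − 2 = 4.

4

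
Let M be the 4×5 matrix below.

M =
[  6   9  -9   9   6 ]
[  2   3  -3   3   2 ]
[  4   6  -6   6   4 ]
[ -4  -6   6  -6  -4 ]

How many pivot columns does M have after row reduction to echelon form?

1

Row reduce to echelon form.
R2 ← R2 − (1/3)·R1: [0, 0, 0, 0, 0]
R3 ← R3 − (2/3)·R1: [0, 0, 0, 0, 0]
R4 ← R4 + (2/3)·R1: [0, 0, 0, 0, 0]
Echelon form has 1 nonzero row, so rank(M) = 1.
Each nonzero row contributes one pivot column: 1 pivot columns.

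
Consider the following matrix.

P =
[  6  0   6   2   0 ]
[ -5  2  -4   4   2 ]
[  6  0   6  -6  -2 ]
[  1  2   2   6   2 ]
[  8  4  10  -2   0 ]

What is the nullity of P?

2

Row reduce to echelon form.
R2 ← R2 + (5/6)·R1: [0, 2, 1, 17/3, 2]
R3 ← R3 − R1: [0, 0, 0, -8, -2]
R4 ← R4 − (1/6)·R1: [0, 2, 1, 17/3, 2]
R5 ← R5 − (4/3)·R1: [0, 4, 2, -14/3, 0]
R4 ← R4 − R2: [0, 0, 0, 0, 0]
R5 ← R5 − (2)·R2: [0, 0, 0, -16, -4]
R5 ← R5 − (2)·R3: [0, 0, 0, 0, 0]
3 nonzero rows, so rank(P) = 3.
P has 5 columns; by rank–nullity, nullity = 5 − 3 = 2.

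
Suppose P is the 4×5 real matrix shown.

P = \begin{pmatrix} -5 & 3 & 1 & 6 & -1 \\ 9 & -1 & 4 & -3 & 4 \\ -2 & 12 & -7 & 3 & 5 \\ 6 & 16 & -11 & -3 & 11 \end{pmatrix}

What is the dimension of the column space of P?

3

Row reduce to echelon form.
R2 ← R2 + (9/5)·R1: [0, 22/5, 29/5, 39/5, 11/5]
R3 ← R3 − (2/5)·R1: [0, 54/5, -37/5, 3/5, 27/5]
R4 ← R4 + (6/5)·R1: [0, 98/5, -49/5, 21/5, 49/5]
R3 ← R3 − (27/11)·R2: [0, 0, -238/11, -204/11, 0]
R4 ← R4 − (49/11)·R2: [0, 0, -392/11, -336/11, 0]
R4 ← R4 − (28/17)·R3: [0, 0, 0, 0, 0]
Echelon form has 3 nonzero rows, so rank(P) = 3.
The column space has dimension equal to the rank: 3.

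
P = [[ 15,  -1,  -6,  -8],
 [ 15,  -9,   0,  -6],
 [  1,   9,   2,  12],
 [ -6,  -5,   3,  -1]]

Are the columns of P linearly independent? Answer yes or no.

Row reduce P to echelon form.
R2 ← R2 − R1: [0, -8, 6, 2]
R3 ← R3 − (1/15)·R1: [0, 136/15, 12/5, 188/15]
R4 ← R4 + (2/5)·R1: [0, -27/5, 3/5, -21/5]
R3 ← R3 + (17/15)·R2: [0, 0, 46/5, 74/5]
R4 ← R4 − (27/40)·R2: [0, 0, -69/20, -111/20]
R4 ← R4 + (3/8)·R3: [0, 0, 0, 0]
3 pivots among 4 columns.
Only 3 < 4 pivot columns, so the columns are linearly dependent.

no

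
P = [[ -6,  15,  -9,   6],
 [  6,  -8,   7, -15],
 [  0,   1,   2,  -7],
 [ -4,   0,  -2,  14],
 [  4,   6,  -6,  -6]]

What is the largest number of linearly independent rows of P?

Row reduce to echelon form.
R2 ← R2 + R1: [0, 7, -2, -9]
R4 ← R4 − (2/3)·R1: [0, -10, 4, 10]
R5 ← R5 + (2/3)·R1: [0, 16, -12, -2]
R3 ← R3 − (1/7)·R2: [0, 0, 16/7, -40/7]
R4 ← R4 + (10/7)·R2: [0, 0, 8/7, -20/7]
R5 ← R5 − (16/7)·R2: [0, 0, -52/7, 130/7]
R4 ← R4 − (1/2)·R3: [0, 0, 0, 0]
R5 ← R5 + (13/4)·R3: [0, 0, 0, 0]
Echelon form has 3 nonzero rows, so rank(P) = 3.
The rank gives the maximum number of linearly independent rows: 3.

3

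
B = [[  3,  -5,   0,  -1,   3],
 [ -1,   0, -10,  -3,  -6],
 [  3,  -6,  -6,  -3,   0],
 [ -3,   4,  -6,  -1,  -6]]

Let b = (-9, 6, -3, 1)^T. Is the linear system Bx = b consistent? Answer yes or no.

Row reduce the augmented matrix [B | b].
R2 ← R2 + (1/3)·R1: [0, -5/3, -10, -10/3, -5, 3]
R3 ← R3 − R1: [0, -1, -6, -2, -3, 6]
R4 ← R4 + R1: [0, -1, -6, -2, -3, -8]
R3 ← R3 − (3/5)·R2: [0, 0, 0, 0, 0, 21/5]
R4 ← R4 − (3/5)·R2: [0, 0, 0, 0, 0, -49/5]
R4 ← R4 + (7/3)·R3: [0, 0, 0, 0, 0, 0]
The echelon form has 3 nonzero rows; the last pivot sits in the augmented column, so rank(B) = 2 but rank([B|b]) = 3.
Since the ranks differ, the system is inconsistent.

no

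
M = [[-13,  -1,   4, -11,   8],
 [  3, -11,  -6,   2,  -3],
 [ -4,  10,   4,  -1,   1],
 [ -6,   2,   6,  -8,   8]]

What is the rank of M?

Row reduce to echelon form.
R2 ← R2 + (3/13)·R1: [0, -146/13, -66/13, -7/13, -15/13]
R3 ← R3 − (4/13)·R1: [0, 134/13, 36/13, 31/13, -19/13]
R4 ← R4 − (6/13)·R1: [0, 32/13, 54/13, -38/13, 56/13]
R3 ← R3 + (67/73)·R2: [0, 0, -138/73, 138/73, -184/73]
R4 ← R4 + (16/73)·R2: [0, 0, 222/73, -222/73, 296/73]
R4 ← R4 + (37/23)·R3: [0, 0, 0, 0, 0]
Echelon form has 3 nonzero rows, so rank(M) = 3.

3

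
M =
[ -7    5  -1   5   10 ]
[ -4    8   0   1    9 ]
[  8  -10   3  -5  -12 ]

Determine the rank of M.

Row reduce to echelon form.
R2 ← R2 − (4/7)·R1: [0, 36/7, 4/7, -13/7, 23/7]
R3 ← R3 + (8/7)·R1: [0, -30/7, 13/7, 5/7, -4/7]
R3 ← R3 + (5/6)·R2: [0, 0, 7/3, -5/6, 13/6]
Echelon form has 3 nonzero rows, so rank(M) = 3.

3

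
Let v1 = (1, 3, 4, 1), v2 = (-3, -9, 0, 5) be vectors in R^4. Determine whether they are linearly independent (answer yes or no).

yes

Form the matrix with these vectors as rows and row reduce.
R2 ← R2 + (3)·R1: [0, 0, 12, 8]
2 nonzero rows, so the 2 vectors span a space of dimension 2.
Since 2 = 2, the vectors are linearly independent.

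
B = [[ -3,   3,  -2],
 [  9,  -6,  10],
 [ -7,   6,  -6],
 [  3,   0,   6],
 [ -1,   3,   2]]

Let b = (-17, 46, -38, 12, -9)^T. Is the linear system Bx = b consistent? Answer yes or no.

yes

Row reduce the augmented matrix [B | b].
R2 ← R2 + (3)·R1: [0, 3, 4, -5]
R3 ← R3 − (7/3)·R1: [0, -1, -4/3, 5/3]
R4 ← R4 + R1: [0, 3, 4, -5]
R5 ← R5 − (1/3)·R1: [0, 2, 8/3, -10/3]
R3 ← R3 + (1/3)·R2: [0, 0, 0, 0]
R4 ← R4 − R2: [0, 0, 0, 0]
R5 ← R5 − (2/3)·R2: [0, 0, 0, 0]
The echelon form has 2 nonzero rows, and every pivot lies in the first 3 columns, so rank(B) = rank([B|b]) = 2.
The system is consistent.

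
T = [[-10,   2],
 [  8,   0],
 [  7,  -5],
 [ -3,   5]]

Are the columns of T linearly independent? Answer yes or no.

yes

Row reduce T to echelon form.
R2 ← R2 + (4/5)·R1: [0, 8/5]
R3 ← R3 + (7/10)·R1: [0, -18/5]
R4 ← R4 − (3/10)·R1: [0, 22/5]
R3 ← R3 + (9/4)·R2: [0, 0]
R4 ← R4 − (11/4)·R2: [0, 0]
2 pivots among 2 columns.
Every column is a pivot column, so the columns are linearly independent.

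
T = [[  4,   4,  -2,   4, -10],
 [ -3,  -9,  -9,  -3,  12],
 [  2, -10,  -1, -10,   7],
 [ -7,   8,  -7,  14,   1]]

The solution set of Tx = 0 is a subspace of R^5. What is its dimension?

2

Row reduce to echelon form.
R2 ← R2 + (3/4)·R1: [0, -6, -21/2, 0, 9/2]
R3 ← R3 − (1/2)·R1: [0, -12, 0, -12, 12]
R4 ← R4 + (7/4)·R1: [0, 15, -21/2, 21, -33/2]
R3 ← R3 − (2)·R2: [0, 0, 21, -12, 3]
R4 ← R4 + (5/2)·R2: [0, 0, -147/4, 21, -21/4]
R4 ← R4 + (7/4)·R3: [0, 0, 0, 0, 0]
3 nonzero rows, so rank(T) = 3.
T has 5 columns; by rank–nullity, nullity = 5 − 3 = 2.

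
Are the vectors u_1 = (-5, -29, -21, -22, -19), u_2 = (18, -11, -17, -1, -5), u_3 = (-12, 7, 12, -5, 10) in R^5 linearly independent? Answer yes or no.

Form the matrix with these vectors as rows and row reduce.
R2 ← R2 + (18/5)·R1: [0, -577/5, -463/5, -401/5, -367/5]
R3 ← R3 − (12/5)·R1: [0, 383/5, 312/5, 239/5, 278/5]
R3 ← R3 + (383/577)·R2: [0, 0, 539/577, -3136/577, 3969/577]
3 nonzero rows, so the 3 vectors span a space of dimension 3.
Since 3 = 3, the vectors are linearly independent.

yes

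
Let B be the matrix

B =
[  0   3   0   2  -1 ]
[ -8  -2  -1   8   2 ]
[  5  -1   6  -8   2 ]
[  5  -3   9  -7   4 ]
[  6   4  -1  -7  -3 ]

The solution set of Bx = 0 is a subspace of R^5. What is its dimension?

Row reduce to echelon form.
Swap R1 ↔ R2
R3 ← R3 + (5/8)·R1: [0, -9/4, 43/8, -3, 13/4]
R4 ← R4 + (5/8)·R1: [0, -17/4, 67/8, -2, 21/4]
R5 ← R5 + (3/4)·R1: [0, 5/2, -7/4, -1, -3/2]
R3 ← R3 + (3/4)·R2: [0, 0, 43/8, -3/2, 5/2]
R4 ← R4 + (17/12)·R2: [0, 0, 67/8, 5/6, 23/6]
R5 ← R5 − (5/6)·R2: [0, 0, -7/4, -8/3, -2/3]
R4 ← R4 − (67/43)·R3: [0, 0, 0, 409/129, -8/129]
R5 ← R5 + (14/43)·R3: [0, 0, 0, -407/129, 19/129]
R5 ← R5 + (407/409)·R4: [0, 0, 0, 0, 35/409]
5 nonzero rows, so rank(B) = 5.
B has 5 columns; by rank–nullity, nullity = 5 − 5 = 0.

0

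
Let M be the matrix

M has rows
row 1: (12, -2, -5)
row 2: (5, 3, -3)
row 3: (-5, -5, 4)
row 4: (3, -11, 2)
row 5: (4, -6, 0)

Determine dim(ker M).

Row reduce to echelon form.
R2 ← R2 − (5/12)·R1: [0, 23/6, -11/12]
R3 ← R3 + (5/12)·R1: [0, -35/6, 23/12]
R4 ← R4 − (1/4)·R1: [0, -21/2, 13/4]
R5 ← R5 − (1/3)·R1: [0, -16/3, 5/3]
R3 ← R3 + (35/23)·R2: [0, 0, 12/23]
R4 ← R4 + (63/23)·R2: [0, 0, 17/23]
R5 ← R5 + (32/23)·R2: [0, 0, 9/23]
R4 ← R4 − (17/12)·R3: [0, 0, 0]
R5 ← R5 − (3/4)·R3: [0, 0, 0]
3 nonzero rows, so rank(M) = 3.
M has 3 columns; by rank–nullity, nullity = 3 − 3 = 0.

0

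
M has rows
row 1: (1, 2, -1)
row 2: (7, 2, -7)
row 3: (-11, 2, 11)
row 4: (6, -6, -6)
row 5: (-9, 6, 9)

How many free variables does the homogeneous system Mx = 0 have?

Row reduce to echelon form.
R2 ← R2 − (7)·R1: [0, -12, 0]
R3 ← R3 + (11)·R1: [0, 24, 0]
R4 ← R4 − (6)·R1: [0, -18, 0]
R5 ← R5 + (9)·R1: [0, 24, 0]
R3 ← R3 + (2)·R2: [0, 0, 0]
R4 ← R4 − (3/2)·R2: [0, 0, 0]
R5 ← R5 + (2)·R2: [0, 0, 0]
2 nonzero rows, so rank(M) = 2.
M has 3 columns; by rank–nullity, nullity = 3 − 2 = 1.

1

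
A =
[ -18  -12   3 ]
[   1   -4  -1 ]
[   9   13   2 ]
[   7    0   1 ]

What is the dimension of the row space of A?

Row reduce to echelon form.
R2 ← R2 + (1/18)·R1: [0, -14/3, -5/6]
R3 ← R3 + (1/2)·R1: [0, 7, 7/2]
R4 ← R4 + (7/18)·R1: [0, -14/3, 13/6]
R3 ← R3 + (3/2)·R2: [0, 0, 9/4]
R4 ← R4 − R2: [0, 0, 3]
R4 ← R4 − (4/3)·R3: [0, 0, 0]
Echelon form has 3 nonzero rows, so rank(A) = 3.
The row space has dimension equal to the rank: 3.

3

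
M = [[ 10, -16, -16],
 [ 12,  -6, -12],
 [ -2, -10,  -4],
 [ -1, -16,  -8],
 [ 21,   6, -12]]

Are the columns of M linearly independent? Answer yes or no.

no

Row reduce M to echelon form.
R2 ← R2 − (6/5)·R1: [0, 66/5, 36/5]
R3 ← R3 + (1/5)·R1: [0, -66/5, -36/5]
R4 ← R4 + (1/10)·R1: [0, -88/5, -48/5]
R5 ← R5 − (21/10)·R1: [0, 198/5, 108/5]
R3 ← R3 + R2: [0, 0, 0]
R4 ← R4 + (4/3)·R2: [0, 0, 0]
R5 ← R5 − (3)·R2: [0, 0, 0]
2 pivots among 3 columns.
Only 2 < 3 pivot columns, so the columns are linearly dependent.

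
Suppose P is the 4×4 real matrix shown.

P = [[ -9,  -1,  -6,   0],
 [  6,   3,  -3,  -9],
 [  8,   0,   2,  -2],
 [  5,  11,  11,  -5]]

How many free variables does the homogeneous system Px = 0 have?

1

Row reduce to echelon form.
R2 ← R2 + (2/3)·R1: [0, 7/3, -7, -9]
R3 ← R3 + (8/9)·R1: [0, -8/9, -10/3, -2]
R4 ← R4 + (5/9)·R1: [0, 94/9, 23/3, -5]
R3 ← R3 + (8/21)·R2: [0, 0, -6, -38/7]
R4 ← R4 − (94/21)·R2: [0, 0, 39, 247/7]
R4 ← R4 + (13/2)·R3: [0, 0, 0, 0]
3 nonzero rows, so rank(P) = 3.
P has 4 columns; by rank–nullity, nullity = 4 − 3 = 1.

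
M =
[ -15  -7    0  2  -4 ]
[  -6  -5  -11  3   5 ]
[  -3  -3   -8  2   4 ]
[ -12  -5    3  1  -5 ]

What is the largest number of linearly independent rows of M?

2

Row reduce to echelon form.
R2 ← R2 − (2/5)·R1: [0, -11/5, -11, 11/5, 33/5]
R3 ← R3 − (1/5)·R1: [0, -8/5, -8, 8/5, 24/5]
R4 ← R4 − (4/5)·R1: [0, 3/5, 3, -3/5, -9/5]
R3 ← R3 − (8/11)·R2: [0, 0, 0, 0, 0]
R4 ← R4 + (3/11)·R2: [0, 0, 0, 0, 0]
Echelon form has 2 nonzero rows, so rank(M) = 2.
The rank gives the maximum number of linearly independent rows: 2.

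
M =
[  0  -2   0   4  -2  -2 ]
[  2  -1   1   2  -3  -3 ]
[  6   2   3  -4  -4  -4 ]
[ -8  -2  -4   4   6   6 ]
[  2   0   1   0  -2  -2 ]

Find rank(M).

Row reduce to echelon form.
Swap R1 ↔ R2
R3 ← R3 − (3)·R1: [0, 5, 0, -10, 5, 5]
R4 ← R4 + (4)·R1: [0, -6, 0, 12, -6, -6]
R5 ← R5 − R1: [0, 1, 0, -2, 1, 1]
R3 ← R3 + (5/2)·R2: [0, 0, 0, 0, 0, 0]
R4 ← R4 − (3)·R2: [0, 0, 0, 0, 0, 0]
R5 ← R5 + (1/2)·R2: [0, 0, 0, 0, 0, 0]
Echelon form has 2 nonzero rows, so rank(M) = 2.

2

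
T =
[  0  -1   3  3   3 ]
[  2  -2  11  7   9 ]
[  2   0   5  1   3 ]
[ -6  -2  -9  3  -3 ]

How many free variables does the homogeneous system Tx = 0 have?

Row reduce to echelon form.
Swap R1 ↔ R2
R3 ← R3 − R1: [0, 2, -6, -6, -6]
R4 ← R4 + (3)·R1: [0, -8, 24, 24, 24]
R3 ← R3 + (2)·R2: [0, 0, 0, 0, 0]
R4 ← R4 − (8)·R2: [0, 0, 0, 0, 0]
2 nonzero rows, so rank(T) = 2.
T has 5 columns; by rank–nullity, nullity = 5 − 2 = 3.

3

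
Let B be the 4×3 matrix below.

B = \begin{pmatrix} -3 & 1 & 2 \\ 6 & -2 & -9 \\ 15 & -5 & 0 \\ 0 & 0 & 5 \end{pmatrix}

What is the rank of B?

2

Row reduce to echelon form.
R2 ← R2 + (2)·R1: [0, 0, -5]
R3 ← R3 + (5)·R1: [0, 0, 10]
R3 ← R3 + (2)·R2: [0, 0, 0]
R4 ← R4 + R2: [0, 0, 0]
Echelon form has 2 nonzero rows, so rank(B) = 2.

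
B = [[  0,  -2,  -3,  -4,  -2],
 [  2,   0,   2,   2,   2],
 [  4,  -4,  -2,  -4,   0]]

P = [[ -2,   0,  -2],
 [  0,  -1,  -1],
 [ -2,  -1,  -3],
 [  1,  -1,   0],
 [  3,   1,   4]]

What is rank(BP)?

First compute BP:
[[ -4,   7,   3],
 [  0,  -2,  -2],
 [ -8,  10,   2]]
Now row reduce the product.
R3 ← R3 − (2)·R1: [0, -4, -4]
R3 ← R3 − (2)·R2: [0, 0, 0]
2 nonzero rows, so rank(BP) = 2.

2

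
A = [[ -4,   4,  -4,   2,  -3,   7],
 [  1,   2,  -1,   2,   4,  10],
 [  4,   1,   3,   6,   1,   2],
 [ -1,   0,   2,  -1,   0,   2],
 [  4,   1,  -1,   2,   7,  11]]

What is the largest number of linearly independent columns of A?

5

Row reduce to echelon form.
R2 ← R2 + (1/4)·R1: [0, 3, -2, 5/2, 13/4, 47/4]
R3 ← R3 + R1: [0, 5, -1, 8, -2, 9]
R4 ← R4 − (1/4)·R1: [0, -1, 3, -3/2, 3/4, 1/4]
R5 ← R5 + R1: [0, 5, -5, 4, 4, 18]
R3 ← R3 − (5/3)·R2: [0, 0, 7/3, 23/6, -89/12, -127/12]
R4 ← R4 + (1/3)·R2: [0, 0, 7/3, -2/3, 11/6, 25/6]
R5 ← R5 − (5/3)·R2: [0, 0, -5/3, -1/6, -17/12, -19/12]
R4 ← R4 − R3: [0, 0, 0, -9/2, 37/4, 59/4]
R5 ← R5 + (5/7)·R3: [0, 0, 0, 18/7, -47/7, -64/7]
R5 ← R5 + (4/7)·R4: [0, 0, 0, 0, -10/7, -5/7]
Echelon form has 5 nonzero rows, so rank(A) = 5.
The rank gives the maximum number of linearly independent columns: 5.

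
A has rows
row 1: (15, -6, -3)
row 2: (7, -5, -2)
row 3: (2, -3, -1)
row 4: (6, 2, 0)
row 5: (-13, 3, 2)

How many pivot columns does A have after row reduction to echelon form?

2

Row reduce to echelon form.
R2 ← R2 − (7/15)·R1: [0, -11/5, -3/5]
R3 ← R3 − (2/15)·R1: [0, -11/5, -3/5]
R4 ← R4 − (2/5)·R1: [0, 22/5, 6/5]
R5 ← R5 + (13/15)·R1: [0, -11/5, -3/5]
R3 ← R3 − R2: [0, 0, 0]
R4 ← R4 + (2)·R2: [0, 0, 0]
R5 ← R5 − R2: [0, 0, 0]
Echelon form has 2 nonzero rows, so rank(A) = 2.
Each nonzero row contributes one pivot column: 2 pivot columns.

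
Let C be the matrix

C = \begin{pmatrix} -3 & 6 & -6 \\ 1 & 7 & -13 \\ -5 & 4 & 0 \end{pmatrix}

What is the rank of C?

Row reduce to echelon form.
R2 ← R2 + (1/3)·R1: [0, 9, -15]
R3 ← R3 − (5/3)·R1: [0, -6, 10]
R3 ← R3 + (2/3)·R2: [0, 0, 0]
Echelon form has 2 nonzero rows, so rank(C) = 2.

2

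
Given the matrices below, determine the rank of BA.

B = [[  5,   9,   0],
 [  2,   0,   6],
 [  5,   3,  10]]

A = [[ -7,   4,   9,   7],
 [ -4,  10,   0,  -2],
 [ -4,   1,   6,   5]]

2

First compute BA:
[[-71, 110,  45,  17],
 [-38,  14,  54,  44],
 [-87,  60, 105,  79]]
Now row reduce the product.
R2 ← R2 − (38/71)·R1: [0, -3186/71, 2124/71, 2478/71]
R3 ← R3 − (87/71)·R1: [0, -5310/71, 3540/71, 4130/71]
R3 ← R3 − (5/3)·R2: [0, 0, 0, 0]
2 nonzero rows, so rank(BA) = 2.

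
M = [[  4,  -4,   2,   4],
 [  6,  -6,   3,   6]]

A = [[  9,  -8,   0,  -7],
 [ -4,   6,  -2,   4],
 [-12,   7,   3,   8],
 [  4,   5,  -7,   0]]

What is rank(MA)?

First compute MA:
[[ 44, -22, -14, -28],
 [ 66, -33, -21, -42]]
Now row reduce the product.
R2 ← R2 − (3/2)·R1: [0, 0, 0, 0]
1 nonzero row, so rank(MA) = 1.

1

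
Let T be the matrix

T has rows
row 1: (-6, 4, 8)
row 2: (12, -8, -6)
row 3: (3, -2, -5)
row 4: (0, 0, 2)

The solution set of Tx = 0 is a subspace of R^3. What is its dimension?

1

Row reduce to echelon form.
R2 ← R2 + (2)·R1: [0, 0, 10]
R3 ← R3 + (1/2)·R1: [0, 0, -1]
R3 ← R3 + (1/10)·R2: [0, 0, 0]
R4 ← R4 − (1/5)·R2: [0, 0, 0]
2 nonzero rows, so rank(T) = 2.
T has 3 columns; by rank–nullity, nullity = 3 − 2 = 1.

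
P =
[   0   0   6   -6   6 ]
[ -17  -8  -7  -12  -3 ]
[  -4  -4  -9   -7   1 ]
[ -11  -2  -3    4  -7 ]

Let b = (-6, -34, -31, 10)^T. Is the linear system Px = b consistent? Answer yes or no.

Row reduce the augmented matrix [P | b].
Swap R1 ↔ R2
R3 ← R3 − (4/17)·R1: [0, -36/17, -125/17, -71/17, 29/17, -23]
R4 ← R4 − (11/17)·R1: [0, 54/17, 26/17, 200/17, -86/17, 32]
Swap R2 ↔ R3
R4 ← R4 + (3/2)·R2: [0, 0, -19/2, 11/2, -5/2, -5/2]
R4 ← R4 + (19/12)·R3: [0, 0, 0, -4, 7, -12]
The echelon form has 4 nonzero rows, and every pivot lies in the first 5 columns, so rank(P) = rank([P|b]) = 4.
The system is consistent.

yes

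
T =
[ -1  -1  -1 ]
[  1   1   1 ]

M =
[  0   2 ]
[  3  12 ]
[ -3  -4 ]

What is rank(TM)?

First compute TM:
[[  0, -10],
 [  0,  10]]
Now row reduce the product.
R2 ← R2 + R1: [0, 0]
1 nonzero row, so rank(TM) = 1.

1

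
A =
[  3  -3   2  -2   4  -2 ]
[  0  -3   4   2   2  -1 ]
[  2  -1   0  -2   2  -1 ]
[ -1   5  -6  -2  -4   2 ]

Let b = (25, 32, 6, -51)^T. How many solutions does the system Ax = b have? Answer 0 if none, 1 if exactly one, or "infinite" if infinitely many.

Row reduce the augmented matrix [A | b].
R3 ← R3 − (2/3)·R1: [0, 1, -4/3, -2/3, -2/3, 1/3, -32/3]
R4 ← R4 + (1/3)·R1: [0, 4, -16/3, -8/3, -8/3, 4/3, -128/3]
R3 ← R3 + (1/3)·R2: [0, 0, 0, 0, 0, 0, 0]
R4 ← R4 + (4/3)·R2: [0, 0, 0, 0, 0, 0, 0]
The echelon form has 2 nonzero rows, and every pivot lies in the first 6 columns, so rank(A) = rank([A|b]) = 2.
The system is consistent.
rank = 2 < 6 unknowns, so there are infinitely many solutions.

infinite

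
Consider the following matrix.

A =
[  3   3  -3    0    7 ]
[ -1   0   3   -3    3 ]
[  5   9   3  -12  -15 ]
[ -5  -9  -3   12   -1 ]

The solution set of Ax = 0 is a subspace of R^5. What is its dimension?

Row reduce to echelon form.
R2 ← R2 + (1/3)·R1: [0, 1, 2, -3, 16/3]
R3 ← R3 − (5/3)·R1: [0, 4, 8, -12, -80/3]
R4 ← R4 + (5/3)·R1: [0, -4, -8, 12, 32/3]
R3 ← R3 − (4)·R2: [0, 0, 0, 0, -48]
R4 ← R4 + (4)·R2: [0, 0, 0, 0, 32]
R4 ← R4 + (2/3)·R3: [0, 0, 0, 0, 0]
3 nonzero rows, so rank(A) = 3.
A has 5 columns; by rank–nullity, nullity = 5 − 3 = 2.

2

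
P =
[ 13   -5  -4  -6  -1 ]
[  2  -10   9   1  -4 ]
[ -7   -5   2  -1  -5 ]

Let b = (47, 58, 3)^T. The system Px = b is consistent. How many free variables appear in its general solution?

Row reduce the augmented matrix [P | b].
R2 ← R2 − (2/13)·R1: [0, -120/13, 125/13, 25/13, -50/13, 660/13]
R3 ← R3 + (7/13)·R1: [0, -100/13, -2/13, -55/13, -72/13, 368/13]
R3 ← R3 − (5/6)·R2: [0, 0, -49/6, -35/6, -7/3, -14]
The echelon form has 3 nonzero rows, and every pivot lies in the first 5 columns, so rank(P) = rank([P|b]) = 3.
The system is consistent.
Free variables = (unknowns) − (rank) = 5 − 3 = 2.

2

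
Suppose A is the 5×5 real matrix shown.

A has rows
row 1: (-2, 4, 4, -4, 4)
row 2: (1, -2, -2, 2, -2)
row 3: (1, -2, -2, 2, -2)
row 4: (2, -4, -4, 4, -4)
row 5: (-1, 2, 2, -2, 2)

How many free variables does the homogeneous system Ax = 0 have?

4

Row reduce to echelon form.
R2 ← R2 + (1/2)·R1: [0, 0, 0, 0, 0]
R3 ← R3 + (1/2)·R1: [0, 0, 0, 0, 0]
R4 ← R4 + R1: [0, 0, 0, 0, 0]
R5 ← R5 − (1/2)·R1: [0, 0, 0, 0, 0]
1 nonzero row, so rank(A) = 1.
A has 5 columns; by rank–nullity, nullity = 5 − 1 = 4.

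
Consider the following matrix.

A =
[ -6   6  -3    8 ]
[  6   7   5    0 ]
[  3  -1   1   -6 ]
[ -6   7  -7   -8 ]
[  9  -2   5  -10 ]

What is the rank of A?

3

Row reduce to echelon form.
R2 ← R2 + R1: [0, 13, 2, 8]
R3 ← R3 + (1/2)·R1: [0, 2, -1/2, -2]
R4 ← R4 − R1: [0, 1, -4, -16]
R5 ← R5 + (3/2)·R1: [0, 7, 1/2, 2]
R3 ← R3 − (2/13)·R2: [0, 0, -21/26, -42/13]
R4 ← R4 − (1/13)·R2: [0, 0, -54/13, -216/13]
R5 ← R5 − (7/13)·R2: [0, 0, -15/26, -30/13]
R4 ← R4 − (36/7)·R3: [0, 0, 0, 0]
R5 ← R5 − (5/7)·R3: [0, 0, 0, 0]
Echelon form has 3 nonzero rows, so rank(A) = 3.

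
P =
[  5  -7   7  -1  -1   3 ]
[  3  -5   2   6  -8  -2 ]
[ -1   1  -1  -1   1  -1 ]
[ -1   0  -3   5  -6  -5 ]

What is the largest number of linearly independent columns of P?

3

Row reduce to echelon form.
R2 ← R2 − (3/5)·R1: [0, -4/5, -11/5, 33/5, -37/5, -19/5]
R3 ← R3 + (1/5)·R1: [0, -2/5, 2/5, -6/5, 4/5, -2/5]
R4 ← R4 + (1/5)·R1: [0, -7/5, -8/5, 24/5, -31/5, -22/5]
R3 ← R3 − (1/2)·R2: [0, 0, 3/2, -9/2, 9/2, 3/2]
R4 ← R4 − (7/4)·R2: [0, 0, 9/4, -27/4, 27/4, 9/4]
R4 ← R4 − (3/2)·R3: [0, 0, 0, 0, 0, 0]
Echelon form has 3 nonzero rows, so rank(P) = 3.
The rank gives the maximum number of linearly independent columns: 3.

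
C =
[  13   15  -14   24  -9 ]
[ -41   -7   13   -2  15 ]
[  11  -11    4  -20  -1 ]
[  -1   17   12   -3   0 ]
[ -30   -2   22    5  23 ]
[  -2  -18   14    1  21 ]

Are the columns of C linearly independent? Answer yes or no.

yes

Row reduce C to echelon form.
R2 ← R2 + (41/13)·R1: [0, 524/13, -405/13, 958/13, -174/13]
R3 ← R3 − (11/13)·R1: [0, -308/13, 206/13, -524/13, 86/13]
R4 ← R4 + (1/13)·R1: [0, 236/13, 142/13, -15/13, -9/13]
R5 ← R5 + (30/13)·R1: [0, 424/13, -134/13, 785/13, 29/13]
R6 ← R6 + (2/13)·R1: [0, -204/13, 154/13, 61/13, 255/13]
R3 ← R3 + (77/131)·R2: [0, 0, -323/131, 394/131, -164/131]
R4 ← R4 − (59/131)·R2: [0, 0, 3269/131, -4499/131, 699/131]
R5 ← R5 − (106/131)·R2: [0, 0, 1952/131, 99/131, 1711/131]
R6 ← R6 + (51/131)·R2: [0, 0, -37/131, 4373/131, 1887/131]
R4 ← R4 + (3269/323)·R3: [0, 0, 0, -1261/323, -2369/323]
R5 ← R5 + (1952/323)·R3: [0, 0, 0, 6115/323, 1775/323]
R6 ← R6 − (37/323)·R3: [0, 0, 0, 10671/323, 4699/323]
R5 ← R5 + (6115/1261)·R4: [0, 0, 0, 0, -37920/1261]
R6 ← R6 + (10671/1261)·R4: [0, 0, 0, 0, -59920/1261]
R6 ← R6 − (749/474)·R5: [0, 0, 0, 0, 0]
5 pivots among 5 columns.
Every column is a pivot column, so the columns are linearly independent.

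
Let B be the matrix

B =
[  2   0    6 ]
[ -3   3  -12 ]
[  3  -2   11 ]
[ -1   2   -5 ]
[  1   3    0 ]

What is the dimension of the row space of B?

2

Row reduce to echelon form.
R2 ← R2 + (3/2)·R1: [0, 3, -3]
R3 ← R3 − (3/2)·R1: [0, -2, 2]
R4 ← R4 + (1/2)·R1: [0, 2, -2]
R5 ← R5 − (1/2)·R1: [0, 3, -3]
R3 ← R3 + (2/3)·R2: [0, 0, 0]
R4 ← R4 − (2/3)·R2: [0, 0, 0]
R5 ← R5 − R2: [0, 0, 0]
Echelon form has 2 nonzero rows, so rank(B) = 2.
The row space has dimension equal to the rank: 2.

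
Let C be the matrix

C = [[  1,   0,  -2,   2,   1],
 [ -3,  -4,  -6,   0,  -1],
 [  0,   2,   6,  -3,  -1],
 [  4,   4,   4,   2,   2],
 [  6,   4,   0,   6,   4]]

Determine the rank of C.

2

Row reduce to echelon form.
R2 ← R2 + (3)·R1: [0, -4, -12, 6, 2]
R4 ← R4 − (4)·R1: [0, 4, 12, -6, -2]
R5 ← R5 − (6)·R1: [0, 4, 12, -6, -2]
R3 ← R3 + (1/2)·R2: [0, 0, 0, 0, 0]
R4 ← R4 + R2: [0, 0, 0, 0, 0]
R5 ← R5 + R2: [0, 0, 0, 0, 0]
Echelon form has 2 nonzero rows, so rank(C) = 2.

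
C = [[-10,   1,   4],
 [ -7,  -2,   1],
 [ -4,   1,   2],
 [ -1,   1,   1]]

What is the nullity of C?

Row reduce to echelon form.
R2 ← R2 − (7/10)·R1: [0, -27/10, -9/5]
R3 ← R3 − (2/5)·R1: [0, 3/5, 2/5]
R4 ← R4 − (1/10)·R1: [0, 9/10, 3/5]
R3 ← R3 + (2/9)·R2: [0, 0, 0]
R4 ← R4 + (1/3)·R2: [0, 0, 0]
2 nonzero rows, so rank(C) = 2.
C has 3 columns; by rank–nullity, nullity = 3 − 2 = 1.

1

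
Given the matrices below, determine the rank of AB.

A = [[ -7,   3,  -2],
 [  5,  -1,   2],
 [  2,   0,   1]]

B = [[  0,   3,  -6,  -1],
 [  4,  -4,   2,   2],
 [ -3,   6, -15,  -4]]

2

First compute AB:
[[ 18, -45,  78,  21],
 [-10,  31, -62, -15],
 [ -3,  12, -27,  -6]]
Now row reduce the product.
R2 ← R2 + (5/9)·R1: [0, 6, -56/3, -10/3]
R3 ← R3 + (1/6)·R1: [0, 9/2, -14, -5/2]
R3 ← R3 − (3/4)·R2: [0, 0, 0, 0]
2 nonzero rows, so rank(AB) = 2.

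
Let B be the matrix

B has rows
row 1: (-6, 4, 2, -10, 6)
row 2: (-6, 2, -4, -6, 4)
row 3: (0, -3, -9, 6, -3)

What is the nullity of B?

3

Row reduce to echelon form.
R2 ← R2 − R1: [0, -2, -6, 4, -2]
R3 ← R3 − (3/2)·R2: [0, 0, 0, 0, 0]
2 nonzero rows, so rank(B) = 2.
B has 5 columns; by rank–nullity, nullity = 5 − 2 = 3.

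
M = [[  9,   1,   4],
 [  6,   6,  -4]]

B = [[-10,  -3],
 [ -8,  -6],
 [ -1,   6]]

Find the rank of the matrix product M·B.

First compute MB:
[[-102,  -9],
 [-104, -78]]
Now row reduce the product.
R2 ← R2 − (52/51)·R1: [0, -1170/17]
2 nonzero rows, so rank(MB) = 2.

2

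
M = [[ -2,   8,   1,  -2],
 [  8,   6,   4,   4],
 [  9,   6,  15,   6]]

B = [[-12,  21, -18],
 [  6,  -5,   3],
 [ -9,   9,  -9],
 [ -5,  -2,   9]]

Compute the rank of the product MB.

First compute MB:
[[ 73, -69,  33],
 [-116, 166, -126],
 [-237, 282, -225]]
Now row reduce the product.
R2 ← R2 + (116/73)·R1: [0, 4114/73, -5370/73]
R3 ← R3 + (237/73)·R1: [0, 4233/73, -8604/73]
R3 ← R3 − (249/242)·R2: [0, 0, -5103/121]
3 nonzero rows, so rank(MB) = 3.

3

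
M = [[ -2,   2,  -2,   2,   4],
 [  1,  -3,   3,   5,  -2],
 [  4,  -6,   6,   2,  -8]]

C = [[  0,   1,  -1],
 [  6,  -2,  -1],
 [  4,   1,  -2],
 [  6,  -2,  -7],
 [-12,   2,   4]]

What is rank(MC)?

First compute MC:
[[-32,  -4,   6],
 [ 48,  -4, -47],
 [ 96,   2, -56]]
Now row reduce the product.
R2 ← R2 + (3/2)·R1: [0, -10, -38]
R3 ← R3 + (3)·R1: [0, -10, -38]
R3 ← R3 − R2: [0, 0, 0]
2 nonzero rows, so rank(MC) = 2.

2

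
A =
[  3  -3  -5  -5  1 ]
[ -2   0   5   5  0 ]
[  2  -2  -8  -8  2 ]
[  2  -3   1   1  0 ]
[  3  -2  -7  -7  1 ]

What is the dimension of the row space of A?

Row reduce to echelon form.
R2 ← R2 + (2/3)·R1: [0, -2, 5/3, 5/3, 2/3]
R3 ← R3 − (2/3)·R1: [0, 0, -14/3, -14/3, 4/3]
R4 ← R4 − (2/3)·R1: [0, -1, 13/3, 13/3, -2/3]
R5 ← R5 − R1: [0, 1, -2, -2, 0]
R4 ← R4 − (1/2)·R2: [0, 0, 7/2, 7/2, -1]
R5 ← R5 + (1/2)·R2: [0, 0, -7/6, -7/6, 1/3]
R4 ← R4 + (3/4)·R3: [0, 0, 0, 0, 0]
R5 ← R5 − (1/4)·R3: [0, 0, 0, 0, 0]
Echelon form has 3 nonzero rows, so rank(A) = 3.
The row space has dimension equal to the rank: 3.

3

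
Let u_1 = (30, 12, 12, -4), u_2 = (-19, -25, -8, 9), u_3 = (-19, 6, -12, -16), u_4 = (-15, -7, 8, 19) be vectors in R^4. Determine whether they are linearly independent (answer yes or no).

Form the matrix with these vectors as rows and row reduce.
R2 ← R2 + (19/30)·R1: [0, -87/5, -2/5, 97/15]
R3 ← R3 + (19/30)·R1: [0, 68/5, -22/5, -278/15]
R4 ← R4 + (1/2)·R1: [0, -1, 14, 17]
R3 ← R3 + (68/87)·R2: [0, 0, -410/87, -3518/261]
R4 ← R4 − (5/87)·R2: [0, 0, 1220/87, 4340/261]
R4 ← R4 + (122/41)·R3: [0, 0, 0, -2888/123]
4 nonzero rows, so the 4 vectors span a space of dimension 4.
Since 4 = 4, the vectors are linearly independent.

yes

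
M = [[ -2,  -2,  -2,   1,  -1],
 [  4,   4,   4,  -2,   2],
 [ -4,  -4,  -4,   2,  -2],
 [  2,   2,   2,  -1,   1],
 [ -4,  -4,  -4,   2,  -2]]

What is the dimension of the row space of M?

1

Row reduce to echelon form.
R2 ← R2 + (2)·R1: [0, 0, 0, 0, 0]
R3 ← R3 − (2)·R1: [0, 0, 0, 0, 0]
R4 ← R4 + R1: [0, 0, 0, 0, 0]
R5 ← R5 − (2)·R1: [0, 0, 0, 0, 0]
Echelon form has 1 nonzero row, so rank(M) = 1.
The row space has dimension equal to the rank: 1.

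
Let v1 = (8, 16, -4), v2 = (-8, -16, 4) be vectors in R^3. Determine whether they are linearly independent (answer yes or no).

no

Form the matrix with these vectors as rows and row reduce.
R2 ← R2 + R1: [0, 0, 0]
1 nonzero row, so the 2 vectors span a space of dimension 1.
Since 1 < 2, the vectors are linearly dependent.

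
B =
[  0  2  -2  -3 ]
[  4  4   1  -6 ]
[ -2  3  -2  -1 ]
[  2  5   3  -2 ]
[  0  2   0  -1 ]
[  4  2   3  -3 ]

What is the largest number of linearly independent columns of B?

3

Row reduce to echelon form.
Swap R1 ↔ R2
R3 ← R3 + (1/2)·R1: [0, 5, -3/2, -4]
R4 ← R4 − (1/2)·R1: [0, 3, 5/2, 1]
R6 ← R6 − R1: [0, -2, 2, 3]
R3 ← R3 − (5/2)·R2: [0, 0, 7/2, 7/2]
R4 ← R4 − (3/2)·R2: [0, 0, 11/2, 11/2]
R5 ← R5 − R2: [0, 0, 2, 2]
R6 ← R6 + R2: [0, 0, 0, 0]
R4 ← R4 − (11/7)·R3: [0, 0, 0, 0]
R5 ← R5 − (4/7)·R3: [0, 0, 0, 0]
Echelon form has 3 nonzero rows, so rank(B) = 3.
The rank gives the maximum number of linearly independent columns: 3.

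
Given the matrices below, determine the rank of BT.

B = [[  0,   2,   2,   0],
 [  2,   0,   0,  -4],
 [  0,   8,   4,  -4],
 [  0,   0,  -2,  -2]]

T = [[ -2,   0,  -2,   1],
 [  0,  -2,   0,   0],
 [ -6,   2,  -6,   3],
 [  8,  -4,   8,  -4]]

First compute BT:
[[-12,   0, -12,   6],
 [-36,  16, -36,  18],
 [-56,   8, -56,  28],
 [ -4,   4,  -4,   2]]
Now row reduce the product.
R2 ← R2 − (3)·R1: [0, 16, 0, 0]
R3 ← R3 − (14/3)·R1: [0, 8, 0, 0]
R4 ← R4 − (1/3)·R1: [0, 4, 0, 0]
R3 ← R3 − (1/2)·R2: [0, 0, 0, 0]
R4 ← R4 − (1/4)·R2: [0, 0, 0, 0]
2 nonzero rows, so rank(BT) = 2.

2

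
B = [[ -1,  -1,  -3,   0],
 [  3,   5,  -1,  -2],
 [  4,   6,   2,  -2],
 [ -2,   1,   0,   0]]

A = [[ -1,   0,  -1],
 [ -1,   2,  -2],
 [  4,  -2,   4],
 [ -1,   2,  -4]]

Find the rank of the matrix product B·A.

3

First compute BA:
[[-10,   4,  -9],
 [-10,   8,  -9],
 [  0,   4,   0],
 [  1,   2,   0]]
Now row reduce the product.
R2 ← R2 − R1: [0, 4, 0]
R4 ← R4 + (1/10)·R1: [0, 12/5, -9/10]
R3 ← R3 − R2: [0, 0, 0]
R4 ← R4 − (3/5)·R2: [0, 0, -9/10]
Swap R3 ↔ R4
3 nonzero rows, so rank(BA) = 3.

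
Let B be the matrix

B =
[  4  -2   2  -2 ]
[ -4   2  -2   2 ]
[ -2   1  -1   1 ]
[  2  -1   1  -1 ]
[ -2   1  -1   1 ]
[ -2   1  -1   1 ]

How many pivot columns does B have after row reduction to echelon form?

Row reduce to echelon form.
R2 ← R2 + R1: [0, 0, 0, 0]
R3 ← R3 + (1/2)·R1: [0, 0, 0, 0]
R4 ← R4 − (1/2)·R1: [0, 0, 0, 0]
R5 ← R5 + (1/2)·R1: [0, 0, 0, 0]
R6 ← R6 + (1/2)·R1: [0, 0, 0, 0]
Echelon form has 1 nonzero row, so rank(B) = 1.
Each nonzero row contributes one pivot column: 1 pivot columns.

1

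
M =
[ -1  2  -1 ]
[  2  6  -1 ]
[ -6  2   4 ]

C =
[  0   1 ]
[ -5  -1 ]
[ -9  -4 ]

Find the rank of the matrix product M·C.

2

First compute MC:
[[ -1,   1],
 [-21,   0],
 [-46, -24]]
Now row reduce the product.
R2 ← R2 − (21)·R1: [0, -21]
R3 ← R3 − (46)·R1: [0, -70]
R3 ← R3 − (10/3)·R2: [0, 0]
2 nonzero rows, so rank(MC) = 2.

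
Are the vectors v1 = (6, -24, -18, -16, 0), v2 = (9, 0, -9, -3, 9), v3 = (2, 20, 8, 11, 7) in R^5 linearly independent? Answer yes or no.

Form the matrix with these vectors as rows and row reduce.
R2 ← R2 − (3/2)·R1: [0, 36, 18, 21, 9]
R3 ← R3 − (1/3)·R1: [0, 28, 14, 49/3, 7]
R3 ← R3 − (7/9)·R2: [0, 0, 0, 0, 0]
2 nonzero rows, so the 3 vectors span a space of dimension 2.
Since 2 < 3, the vectors are linearly dependent.

no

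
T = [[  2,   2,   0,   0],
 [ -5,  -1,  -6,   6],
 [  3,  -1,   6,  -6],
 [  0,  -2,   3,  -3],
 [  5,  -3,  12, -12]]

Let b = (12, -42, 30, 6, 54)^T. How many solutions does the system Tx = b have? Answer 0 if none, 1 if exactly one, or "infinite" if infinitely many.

infinite

Row reduce the augmented matrix [T | b].
R2 ← R2 + (5/2)·R1: [0, 4, -6, 6, -12]
R3 ← R3 − (3/2)·R1: [0, -4, 6, -6, 12]
R5 ← R5 − (5/2)·R1: [0, -8, 12, -12, 24]
R3 ← R3 + R2: [0, 0, 0, 0, 0]
R4 ← R4 + (1/2)·R2: [0, 0, 0, 0, 0]
R5 ← R5 + (2)·R2: [0, 0, 0, 0, 0]
The echelon form has 2 nonzero rows, and every pivot lies in the first 4 columns, so rank(T) = rank([T|b]) = 2.
The system is consistent.
rank = 2 < 4 unknowns, so there are infinitely many solutions.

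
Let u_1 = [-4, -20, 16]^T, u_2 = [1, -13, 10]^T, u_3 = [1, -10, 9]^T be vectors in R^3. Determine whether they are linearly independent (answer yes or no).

Form the matrix with these vectors as rows and row reduce.
R2 ← R2 + (1/4)·R1: [0, -18, 14]
R3 ← R3 + (1/4)·R1: [0, -15, 13]
R3 ← R3 − (5/6)·R2: [0, 0, 4/3]
3 nonzero rows, so the 3 vectors span a space of dimension 3.
Since 3 = 3, the vectors are linearly independent.

yes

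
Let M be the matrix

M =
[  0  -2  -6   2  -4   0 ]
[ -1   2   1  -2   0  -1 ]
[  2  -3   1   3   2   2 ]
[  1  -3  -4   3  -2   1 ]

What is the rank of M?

Row reduce to echelon form.
Swap R1 ↔ R2
R3 ← R3 + (2)·R1: [0, 1, 3, -1, 2, 0]
R4 ← R4 + R1: [0, -1, -3, 1, -2, 0]
R3 ← R3 + (1/2)·R2: [0, 0, 0, 0, 0, 0]
R4 ← R4 − (1/2)·R2: [0, 0, 0, 0, 0, 0]
Echelon form has 2 nonzero rows, so rank(M) = 2.

2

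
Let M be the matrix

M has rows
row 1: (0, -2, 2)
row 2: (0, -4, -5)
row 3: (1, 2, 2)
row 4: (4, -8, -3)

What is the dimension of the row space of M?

Row reduce to echelon form.
Swap R1 ↔ R3
R4 ← R4 − (4)·R1: [0, -16, -11]
R3 ← R3 − (1/2)·R2: [0, 0, 9/2]
R4 ← R4 − (4)·R2: [0, 0, 9]
R4 ← R4 − (2)·R3: [0, 0, 0]
Echelon form has 3 nonzero rows, so rank(M) = 3.
The row space has dimension equal to the rank: 3.

3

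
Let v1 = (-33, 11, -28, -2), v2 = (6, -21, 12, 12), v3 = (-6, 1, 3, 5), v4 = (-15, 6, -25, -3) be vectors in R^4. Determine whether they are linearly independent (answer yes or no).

yes

Form the matrix with these vectors as rows and row reduce.
R2 ← R2 + (2/11)·R1: [0, -19, 76/11, 128/11]
R3 ← R3 − (2/11)·R1: [0, -1, 89/11, 59/11]
R4 ← R4 − (5/11)·R1: [0, 1, -135/11, -23/11]
R3 ← R3 − (1/19)·R2: [0, 0, 85/11, 993/209]
R4 ← R4 + (1/19)·R2: [0, 0, -131/11, -309/209]
R4 ← R4 + (131/85)·R3: [0, 0, 0, 9438/1615]
4 nonzero rows, so the 4 vectors span a space of dimension 4.
Since 4 = 4, the vectors are linearly independent.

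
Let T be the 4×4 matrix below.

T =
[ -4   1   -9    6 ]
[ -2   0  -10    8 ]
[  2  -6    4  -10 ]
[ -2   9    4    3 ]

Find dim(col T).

4

Row reduce to echelon form.
R2 ← R2 − (1/2)·R1: [0, -1/2, -11/2, 5]
R3 ← R3 + (1/2)·R1: [0, -11/2, -1/2, -7]
R4 ← R4 − (1/2)·R1: [0, 17/2, 17/2, 0]
R3 ← R3 − (11)·R2: [0, 0, 60, -62]
R4 ← R4 + (17)·R2: [0, 0, -85, 85]
R4 ← R4 + (17/12)·R3: [0, 0, 0, -17/6]
Echelon form has 4 nonzero rows, so rank(T) = 4.
The column space has dimension equal to the rank: 4.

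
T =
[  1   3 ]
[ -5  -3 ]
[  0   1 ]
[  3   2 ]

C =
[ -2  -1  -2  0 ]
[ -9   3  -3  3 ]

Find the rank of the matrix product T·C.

2

First compute TC:
[[-29,   8, -11,   9],
 [ 37,  -4,  19,  -9],
 [ -9,   3,  -3,   3],
 [-24,   3, -12,   6]]
Now row reduce the product.
R2 ← R2 + (37/29)·R1: [0, 180/29, 144/29, 72/29]
R3 ← R3 − (9/29)·R1: [0, 15/29, 12/29, 6/29]
R4 ← R4 − (24/29)·R1: [0, -105/29, -84/29, -42/29]
R3 ← R3 − (1/12)·R2: [0, 0, 0, 0]
R4 ← R4 + (7/12)·R2: [0, 0, 0, 0]
2 nonzero rows, so rank(TC) = 2.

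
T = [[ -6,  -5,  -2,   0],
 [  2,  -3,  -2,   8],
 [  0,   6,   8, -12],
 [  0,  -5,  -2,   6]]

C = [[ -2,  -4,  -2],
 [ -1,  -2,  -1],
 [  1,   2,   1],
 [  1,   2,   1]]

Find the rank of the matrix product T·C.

1

First compute TC:
[[ 15,  30,  15],
 [  5,  10,   5],
 [-10, -20, -10],
 [  9,  18,   9]]
Now row reduce the product.
R2 ← R2 − (1/3)·R1: [0, 0, 0]
R3 ← R3 + (2/3)·R1: [0, 0, 0]
R4 ← R4 − (3/5)·R1: [0, 0, 0]
1 nonzero row, so rank(TC) = 1.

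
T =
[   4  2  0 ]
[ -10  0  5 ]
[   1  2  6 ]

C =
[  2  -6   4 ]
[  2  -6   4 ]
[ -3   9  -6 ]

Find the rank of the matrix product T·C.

First compute TC:
[[ 12, -36,  24],
 [-35, 105, -70],
 [-12,  36, -24]]
Now row reduce the product.
R2 ← R2 + (35/12)·R1: [0, 0, 0]
R3 ← R3 + R1: [0, 0, 0]
1 nonzero row, so rank(TC) = 1.

1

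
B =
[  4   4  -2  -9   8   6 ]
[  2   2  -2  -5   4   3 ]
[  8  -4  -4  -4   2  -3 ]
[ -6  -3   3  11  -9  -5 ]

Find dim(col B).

Row reduce to echelon form.
R2 ← R2 − (1/2)·R1: [0, 0, -1, -1/2, 0, 0]
R3 ← R3 − (2)·R1: [0, -12, 0, 14, -14, -15]
R4 ← R4 + (3/2)·R1: [0, 3, 0, -5/2, 3, 4]
Swap R2 ↔ R3
R4 ← R4 + (1/4)·R2: [0, 0, 0, 1, -1/2, 1/4]
Echelon form has 4 nonzero rows, so rank(B) = 4.
The column space has dimension equal to the rank: 4.

4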